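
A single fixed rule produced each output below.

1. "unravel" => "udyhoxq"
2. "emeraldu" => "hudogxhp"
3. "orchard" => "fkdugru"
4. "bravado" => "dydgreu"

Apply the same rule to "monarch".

The rule is to move the first 2 characters to the end (rotate left by 2), then shift every letter 3 places forward in the alphabet (wrapping around).
For "monarch" the result is "qdufkpr".
(Check on "orchard": → "chardor" → "fkdugru" ✓)

qdufkpr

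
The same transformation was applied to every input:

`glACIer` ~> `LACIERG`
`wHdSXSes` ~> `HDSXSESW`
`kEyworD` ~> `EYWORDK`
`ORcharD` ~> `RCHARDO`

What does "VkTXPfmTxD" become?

KTXPFMTXDV

Each output is the input with this applied: move the first character to the end, then convert every letter to uppercase.
"VkTXPfmTxD" → "kTXPfmTxDV" → "KTXPFMTXDV".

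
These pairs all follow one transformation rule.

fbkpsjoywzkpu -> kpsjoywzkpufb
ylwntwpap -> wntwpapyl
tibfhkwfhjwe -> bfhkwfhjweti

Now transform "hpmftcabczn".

mftcabcznhp

Looking at the pairs, the operation is to move the first 2 characters to the end (rotate left by 2).
Doing the same to "hpmftcabczn": "mftcabcznhp".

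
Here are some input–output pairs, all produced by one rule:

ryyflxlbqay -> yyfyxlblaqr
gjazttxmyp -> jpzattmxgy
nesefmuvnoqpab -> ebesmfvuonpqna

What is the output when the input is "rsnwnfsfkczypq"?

The rule is to swap the first and last characters, then swap each adjacent pair of characters (1↔2, 3↔4, ...).
Applying both steps to "rsnwnfsfkczypq": "qsnwnfsfkczypr", then "sqwnfnfsckyzrp".

sqwnfnfsckyzrp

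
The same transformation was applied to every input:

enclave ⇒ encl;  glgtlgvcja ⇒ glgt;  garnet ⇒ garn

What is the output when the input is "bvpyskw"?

bvpy

The rule is to keep only the first 4 characters.
So "bvpyskw" becomes "bvpy".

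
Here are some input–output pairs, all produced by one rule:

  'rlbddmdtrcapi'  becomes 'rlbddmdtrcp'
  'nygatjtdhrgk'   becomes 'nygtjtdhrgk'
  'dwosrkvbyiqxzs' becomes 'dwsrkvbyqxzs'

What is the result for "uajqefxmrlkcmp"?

Each output is the input with this applied: remove every vowel.
Applying that to "uajqefxmrlkcmp" gives "jqfxmrlkcmp".

jqfxmrlkcmp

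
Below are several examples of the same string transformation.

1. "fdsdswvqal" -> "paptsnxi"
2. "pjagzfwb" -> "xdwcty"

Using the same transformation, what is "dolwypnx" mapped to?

In each case the input is transformed by: shift every letter 3 places backward in the alphabet (wrapping around), then delete the first 2 characters.
Applying that to "dolwypnx" gives "itvmku".

itvmku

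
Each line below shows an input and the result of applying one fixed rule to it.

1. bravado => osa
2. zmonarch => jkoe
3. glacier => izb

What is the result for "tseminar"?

pjko

Looking at the pairs, the operation is to keep every other character starting from the second (positions 2nd, 4th, 6th, ...), then shift every letter 3 places backward in the alphabet (wrapping around).
Starting from "tseminar": after the first operation, "smnr"; after the second, "pjko".
(Check on "bravado": → "rvd" → "osa" ✓)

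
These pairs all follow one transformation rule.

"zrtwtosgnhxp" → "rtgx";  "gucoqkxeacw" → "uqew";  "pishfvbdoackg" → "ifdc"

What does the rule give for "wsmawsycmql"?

swcl

What's happening: keep one character in every 3, starting at position 2 (positions 2nd, 5th, 8th, ...).
Applying that to "wsmawsycmql" gives "swcl".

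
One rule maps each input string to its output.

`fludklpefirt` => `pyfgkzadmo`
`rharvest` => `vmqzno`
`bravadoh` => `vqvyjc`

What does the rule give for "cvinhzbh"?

dicuwc

What's happening: shift every letter 5 places backward in the alphabet (wrapping around), then delete the first 2 characters.
For "cvinhzbh", step one produces "xqdicuwc"; step two turns that into "dicuwc".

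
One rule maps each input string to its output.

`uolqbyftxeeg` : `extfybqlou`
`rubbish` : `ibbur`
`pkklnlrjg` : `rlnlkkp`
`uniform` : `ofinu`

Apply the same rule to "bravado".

avarb

The rule is to reverse the string, then delete the first 2 characters.
"bravado" → "odavarb" → "avarb".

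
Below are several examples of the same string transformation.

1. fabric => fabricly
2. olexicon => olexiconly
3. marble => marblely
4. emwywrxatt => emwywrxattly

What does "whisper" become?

whisperly

Each output is the input with this applied: append "ly".
So "whisper" becomes "whisperly".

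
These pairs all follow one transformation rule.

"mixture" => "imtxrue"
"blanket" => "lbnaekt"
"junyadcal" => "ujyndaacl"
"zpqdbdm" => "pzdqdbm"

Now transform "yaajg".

The pattern: swap each adjacent pair of characters (1↔2, 3↔4, ...).
Doing the same to "yaajg": "ayjag".

ayjag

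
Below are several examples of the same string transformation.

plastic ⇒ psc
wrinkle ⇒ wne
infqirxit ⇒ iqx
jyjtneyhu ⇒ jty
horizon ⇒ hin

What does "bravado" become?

What's happening: keep one character in every 3, starting at position 1 (positions 1st, 4th, 7th, ...).
Doing the same to "bravado": "bvo".

bvo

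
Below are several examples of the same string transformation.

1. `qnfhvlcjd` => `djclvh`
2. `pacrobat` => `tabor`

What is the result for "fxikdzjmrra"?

arrmjzdk

The pattern: reverse the string, then delete the last 3 characters.
On "fxikdzjmrra": the first step gives "arrmjzdkixf", and the second then gives "arrmjzdk".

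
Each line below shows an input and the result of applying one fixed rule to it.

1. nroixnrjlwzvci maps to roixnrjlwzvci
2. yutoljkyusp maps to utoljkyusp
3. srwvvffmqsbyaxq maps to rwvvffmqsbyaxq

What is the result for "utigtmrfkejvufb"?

tigtmrfkejvufb

Each output is the input with this applied: delete the first character.
For "utigtmrfkejvufb" the result is "tigtmrfkejvufb".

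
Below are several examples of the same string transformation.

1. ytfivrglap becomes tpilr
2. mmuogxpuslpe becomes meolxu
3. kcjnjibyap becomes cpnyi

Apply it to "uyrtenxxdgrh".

The rule is to keep every other character starting from the second (positions 2nd, 4th, 6th, ...), then take characters alternately from the front and the back (1st, last, 2nd, 2nd-last, ...).
For "uyrtenxxdgrh", step one produces "ytnxgh"; step two turns that into "yhtgnx".

yhtgnx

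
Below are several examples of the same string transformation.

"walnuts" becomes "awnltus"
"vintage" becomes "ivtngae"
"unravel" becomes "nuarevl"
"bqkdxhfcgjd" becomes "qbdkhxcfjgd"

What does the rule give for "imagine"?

miganie

The pattern: swap each adjacent pair of characters (1↔2, 3↔4, ...).
So "imagine" becomes "miganie".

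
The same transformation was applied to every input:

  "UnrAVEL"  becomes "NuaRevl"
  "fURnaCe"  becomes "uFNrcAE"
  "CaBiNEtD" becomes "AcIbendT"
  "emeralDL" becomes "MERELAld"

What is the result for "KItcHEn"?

ikCTehN

Each output is the input with this applied: flip the case of every letter, then swap each adjacent pair of characters (1↔2, 3↔4, ...).
On "KItcHEn": the first step gives "kiTCheN", and the second then gives "ikCTehN".
(Check on "CaBiNEtD": → "cAbIneTd" → "AcIbendT" ✓)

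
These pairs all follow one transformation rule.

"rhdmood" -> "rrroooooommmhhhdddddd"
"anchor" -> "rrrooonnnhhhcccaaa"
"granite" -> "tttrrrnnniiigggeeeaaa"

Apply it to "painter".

tttrrrpppnnniiieeeaaa

The transformation: sort the characters into reverse alphabetical order, then repeat every character 3 times.
Working it through for "painter": intermediate "trpniea", final "tttrrrpppnnniiieeeaaa".
(Check on "anchor": → "ronhca" → "rrrooonnnhhhcccaaa" ✓)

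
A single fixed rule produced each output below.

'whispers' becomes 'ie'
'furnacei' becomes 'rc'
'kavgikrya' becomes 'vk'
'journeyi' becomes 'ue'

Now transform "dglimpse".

lp

Rule — delete the last character, then keep one character in every 3, starting at position 3 (positions 3rd, 6th, 9th, ...).
On "dglimpse": the first step gives "dglimps", and the second then gives "lp".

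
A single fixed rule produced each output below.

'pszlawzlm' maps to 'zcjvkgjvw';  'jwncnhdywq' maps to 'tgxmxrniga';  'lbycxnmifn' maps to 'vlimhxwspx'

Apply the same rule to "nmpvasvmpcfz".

xwzfkcfwzmpj

Looking at the pairs, the operation is to shift every letter 10 places forward in the alphabet (wrapping around).
So "nmpvasvmpcfz" becomes "xwzfkcfwzmpj".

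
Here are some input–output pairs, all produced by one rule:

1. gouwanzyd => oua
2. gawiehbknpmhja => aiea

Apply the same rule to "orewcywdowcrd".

Looking at the pairs, the operation is to keep only the vowels.
"orewcywdowcrd" → "oeo".

oeo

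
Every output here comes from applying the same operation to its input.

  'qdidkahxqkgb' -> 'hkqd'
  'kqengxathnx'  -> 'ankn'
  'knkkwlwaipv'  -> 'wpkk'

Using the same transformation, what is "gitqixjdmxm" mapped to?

Each output is the input with this applied: keep one character in every 3, starting at position 1 (positions 1st, 4th, 7th, ...), then move the last 2 characters to the front (rotate right by 2).
On "gitqixjdmxm": the first step gives "gqjx", and the second then gives "jxgq".

jxgq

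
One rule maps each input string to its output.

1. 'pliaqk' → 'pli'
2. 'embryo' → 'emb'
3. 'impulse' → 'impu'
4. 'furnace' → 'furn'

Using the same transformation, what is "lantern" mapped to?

lant

Each output is the input with this applied: delete the last 3 characters.
Doing the same to "lantern": "lant".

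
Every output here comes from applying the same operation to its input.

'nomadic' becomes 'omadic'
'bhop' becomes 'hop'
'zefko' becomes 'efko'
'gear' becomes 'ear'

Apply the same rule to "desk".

The pattern: delete the first character.
So "desk" becomes "esk".

esk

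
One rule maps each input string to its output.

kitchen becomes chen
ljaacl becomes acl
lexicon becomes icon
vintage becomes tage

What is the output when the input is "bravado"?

vado

The pattern: delete the first 3 characters.
So "bravado" becomes "vado".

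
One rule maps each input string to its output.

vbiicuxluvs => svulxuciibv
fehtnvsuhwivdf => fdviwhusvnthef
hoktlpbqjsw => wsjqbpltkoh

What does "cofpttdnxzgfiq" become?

The rule is to reverse the string.
On "cofpttdnxzgfiq" that produces "qifgzxndttpfoc".

qifgzxndttpfoc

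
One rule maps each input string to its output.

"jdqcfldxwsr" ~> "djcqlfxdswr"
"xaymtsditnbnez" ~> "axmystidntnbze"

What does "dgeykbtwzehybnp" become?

gdyebkwtezyhnbp

In each case the input is transformed by: swap each adjacent pair of characters (1↔2, 3↔4, ...).
On "dgeykbtwzehybnp" that produces "gdyebkwtezyhnbp".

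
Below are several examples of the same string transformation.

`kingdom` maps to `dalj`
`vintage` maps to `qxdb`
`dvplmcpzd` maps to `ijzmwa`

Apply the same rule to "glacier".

The transformation: shift every letter 3 places backward in the alphabet (wrapping around), then delete the first 3 characters.
For "glacier", step one produces "dixzfbo"; step two turns that into "zfbo".

zfbo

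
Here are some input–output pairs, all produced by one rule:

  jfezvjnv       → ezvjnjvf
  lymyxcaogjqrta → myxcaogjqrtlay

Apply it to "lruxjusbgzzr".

In each case the input is transformed by: swap the first and last characters, then move the first 2 characters to the end (rotate left by 2).
For "lruxjusbgzzr", step one produces "rruxjusbgzzl"; step two turns that into "uxjusbgzzlrr".
(Check on "jfezvjnv": → "vfezvjnj" → "ezvjnjvf" ✓)

uxjusbgzzlrr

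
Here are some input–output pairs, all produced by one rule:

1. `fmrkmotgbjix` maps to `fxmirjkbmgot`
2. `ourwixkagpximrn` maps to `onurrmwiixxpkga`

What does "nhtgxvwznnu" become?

nuhntngzxwv

Each output is the input with this applied: take characters alternately from the front and the back (1st, last, 2nd, 2nd-last, ...).
"nhtgxvwznnu" → "nuhntngzxwv".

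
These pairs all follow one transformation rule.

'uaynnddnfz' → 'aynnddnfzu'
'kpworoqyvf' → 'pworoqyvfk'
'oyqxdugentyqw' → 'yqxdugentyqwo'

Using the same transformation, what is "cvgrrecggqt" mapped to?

Rule — move the first character to the end.
Applying that to "cvgrrecggqt" gives "vgrrecggqtc".

vgrrecggqtc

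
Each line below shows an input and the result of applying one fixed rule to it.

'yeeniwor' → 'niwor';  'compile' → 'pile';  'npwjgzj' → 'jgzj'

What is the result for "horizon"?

izon

Each output is the input with this applied: delete the first 3 characters.
So "horizon" becomes "izon".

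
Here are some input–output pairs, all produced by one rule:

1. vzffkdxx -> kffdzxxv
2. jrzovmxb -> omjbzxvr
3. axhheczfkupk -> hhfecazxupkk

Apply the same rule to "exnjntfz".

What's happening: sort the characters into reverse alphabetical order, then swap the front and back halves of the string.
Working it through for "exnjntfz": intermediate "zxtnnjfe", final "njfezxtn".

njfezxtn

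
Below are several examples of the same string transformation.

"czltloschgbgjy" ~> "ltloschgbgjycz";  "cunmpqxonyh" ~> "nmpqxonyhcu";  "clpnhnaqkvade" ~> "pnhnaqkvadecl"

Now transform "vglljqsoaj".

lljqsoajvg

The transformation: move the first 2 characters to the end (rotate left by 2).
So "vglljqsoaj" becomes "lljqsoajvg".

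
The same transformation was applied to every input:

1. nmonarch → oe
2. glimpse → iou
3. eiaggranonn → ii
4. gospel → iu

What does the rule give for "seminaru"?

uo

The pattern: shift every letter 2 places forward in the alphabet (wrapping around), then keep only the vowels.
Applying both steps to "seminaru": "ugokpctw", then "uo".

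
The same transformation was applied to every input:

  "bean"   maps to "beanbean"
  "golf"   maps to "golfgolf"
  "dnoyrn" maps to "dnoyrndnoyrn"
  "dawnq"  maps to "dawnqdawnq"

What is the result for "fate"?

fatefate

The pattern: write the whole string twice.
For "fate" the result is "fatefate".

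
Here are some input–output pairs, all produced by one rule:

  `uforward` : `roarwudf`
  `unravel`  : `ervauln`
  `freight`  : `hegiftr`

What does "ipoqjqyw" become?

The pattern: take characters alternately from the front and the back (1st, last, 2nd, 2nd-last, ...), then move the first 3 characters to the end (rotate left by 3).
"ipoqjqyw" → "iwpyoqqj" → "yoqqjiwp".

yoqqjiwp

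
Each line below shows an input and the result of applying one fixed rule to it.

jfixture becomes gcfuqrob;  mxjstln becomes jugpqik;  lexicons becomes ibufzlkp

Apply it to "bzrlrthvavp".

The rule is to shift every letter 3 places backward in the alphabet (wrapping around).
On "bzrlrthvavp" that produces "ywoioqesxsm".

ywoioqesxsm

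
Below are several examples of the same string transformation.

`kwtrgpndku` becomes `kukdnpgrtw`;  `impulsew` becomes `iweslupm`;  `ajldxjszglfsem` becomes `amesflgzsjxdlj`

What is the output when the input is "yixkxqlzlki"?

yiklzlqxkxi

Each output is the input with this applied: move the first character to the end, then reverse the string.
"yixkxqlzlki" → "ixkxqlzlkiy" → "yiklzlqxkxi".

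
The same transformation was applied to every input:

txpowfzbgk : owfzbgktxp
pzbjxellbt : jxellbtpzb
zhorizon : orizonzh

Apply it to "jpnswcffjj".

Rule — swap the front and back halves of the string, then move the last 2 characters to the front (rotate right by 2).
For "jpnswcffjj" the result is "swcffjjjpn".

swcffjjjpn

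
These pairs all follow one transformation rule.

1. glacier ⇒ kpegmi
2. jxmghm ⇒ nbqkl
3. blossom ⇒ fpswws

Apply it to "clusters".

gpywxiv

Each output is the input with this applied: shift every letter 4 places forward in the alphabet (wrapping around), then delete the last character.
So "clusters" becomes "gpywxiv".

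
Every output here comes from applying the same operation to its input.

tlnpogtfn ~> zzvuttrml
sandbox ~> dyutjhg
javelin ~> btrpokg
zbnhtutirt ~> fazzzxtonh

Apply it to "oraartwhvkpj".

Looking at the pairs, the operation is to sort the characters into reverse alphabetical order, then shift every letter 6 places forward in the alphabet (wrapping around).
On "oraartwhvkpj" that produces "cbzxxvuqpngg".
(Check on "sandbox": → "xsondba" → "dyutjhg" ✓)

cbzxxvuqpngg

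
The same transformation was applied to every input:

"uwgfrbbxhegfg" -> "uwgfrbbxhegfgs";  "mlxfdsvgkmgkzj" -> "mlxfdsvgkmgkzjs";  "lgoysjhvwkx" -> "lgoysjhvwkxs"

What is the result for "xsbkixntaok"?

In each case the input is transformed by: append "s".
On "xsbkixntaok" that produces "xsbkixntaoks".

xsbkixntaoks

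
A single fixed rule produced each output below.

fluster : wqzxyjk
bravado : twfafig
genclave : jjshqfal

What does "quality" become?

dzfqnyv

Each output is the input with this applied: swap the first and last characters, then shift every letter 5 places forward in the alphabet (wrapping around).
Applying both steps to "quality": "yualitq", then "dzfqnyv".
(Check on "fluster": → "rlustef" → "wqzxyjk" ✓)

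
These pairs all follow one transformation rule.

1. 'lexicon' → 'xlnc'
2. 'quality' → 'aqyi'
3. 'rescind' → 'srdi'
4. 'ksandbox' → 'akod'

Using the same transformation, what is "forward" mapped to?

rfda

Each output is the input with this applied: keep every other character starting from the first (positions 1st, 3rd, 5th, ...), then swap each adjacent pair of characters (1↔2, 3↔4, ...).
"forward" → "frad" → "rfda".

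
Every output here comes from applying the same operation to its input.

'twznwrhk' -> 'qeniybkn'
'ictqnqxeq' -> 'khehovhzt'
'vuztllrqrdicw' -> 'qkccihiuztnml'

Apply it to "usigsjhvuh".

Each output is the input with this applied: shift every letter 9 places backward in the alphabet (wrapping around), then move the first 2 characters to the end (rotate left by 2).
Applying that to "usigsjhvuh" gives "zxjaymlylj".

zxjaymlylj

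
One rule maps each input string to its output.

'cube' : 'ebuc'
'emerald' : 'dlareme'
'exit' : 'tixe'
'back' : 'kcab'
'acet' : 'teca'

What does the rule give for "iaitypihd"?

Looking at the pairs, the operation is to reverse the string.
"iaitypihd" → "dhipytiai".

dhipytiai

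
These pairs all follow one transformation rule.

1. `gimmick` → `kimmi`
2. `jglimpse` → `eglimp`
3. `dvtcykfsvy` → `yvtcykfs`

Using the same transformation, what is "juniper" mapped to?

Each output is the input with this applied: swap the first and last characters, then delete the last 2 characters.
"juniper" → "runipej" → "runip".

runip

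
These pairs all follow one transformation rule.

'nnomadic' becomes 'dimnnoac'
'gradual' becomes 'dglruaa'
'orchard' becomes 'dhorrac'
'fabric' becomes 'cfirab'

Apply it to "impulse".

lmpsuei

Rule — sort the characters into alphabetical order, then move the first 2 characters to the end (rotate left by 2).
Applying that to "impulse" gives "lmpsuei".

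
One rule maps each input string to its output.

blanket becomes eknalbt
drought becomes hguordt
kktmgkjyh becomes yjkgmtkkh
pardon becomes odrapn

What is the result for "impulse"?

slupmie

Rule — reverse the string, then move the first character to the end.
"impulse" → "eslupmi" → "slupmie".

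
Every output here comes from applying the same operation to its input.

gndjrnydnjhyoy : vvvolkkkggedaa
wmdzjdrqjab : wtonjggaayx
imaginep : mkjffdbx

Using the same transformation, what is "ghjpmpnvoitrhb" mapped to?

sqommlkjgfeedy

The pattern: sort the characters into reverse alphabetical order, then shift every letter 3 places backward in the alphabet (wrapping around).
So "ghjpmpnvoitrhb" becomes "sqommlkjgfeedy".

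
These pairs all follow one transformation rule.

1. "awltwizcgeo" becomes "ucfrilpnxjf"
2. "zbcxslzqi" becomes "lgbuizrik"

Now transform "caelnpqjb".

The transformation: move the first 2 characters to the end (rotate left by 2), then shift every letter 9 places forward in the alphabet (wrapping around).
Starting from "caelnpqjb": after the first operation, "elnpqjbca"; after the second, "nuwyzsklj".

nuwyzsklj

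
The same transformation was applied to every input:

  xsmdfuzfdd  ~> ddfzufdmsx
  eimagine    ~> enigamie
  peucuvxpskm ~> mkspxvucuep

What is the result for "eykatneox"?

xoentakye

The rule is to reverse the string.
For "eykatneox" the result is "xoentakye".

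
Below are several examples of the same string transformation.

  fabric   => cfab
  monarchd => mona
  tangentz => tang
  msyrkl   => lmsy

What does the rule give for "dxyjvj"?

Each output is the input with this applied: swap the front and back halves of the string, then keep only the last 4 characters.
"dxyjvj" → "jvjdxy" → "jdxy".

jdxy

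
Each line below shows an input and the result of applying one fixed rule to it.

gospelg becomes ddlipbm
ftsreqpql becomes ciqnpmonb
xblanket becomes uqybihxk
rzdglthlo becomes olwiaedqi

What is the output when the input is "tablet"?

qqxbyi

In each case the input is transformed by: take characters alternately from the front and the back (1st, last, 2nd, 2nd-last, ...), then shift every letter 3 places backward in the alphabet (wrapping around).
Applying both steps to "tablet": "ttaebl", then "qqxbyi".
(Check on "xblanket": → "xtbelkan" → "uqybihxk" ✓)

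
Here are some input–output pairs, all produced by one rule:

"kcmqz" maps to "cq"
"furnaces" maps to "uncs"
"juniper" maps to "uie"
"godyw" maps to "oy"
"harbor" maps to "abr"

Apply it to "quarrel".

In each case the input is transformed by: keep every other character starting from the second (positions 2nd, 4th, 6th, ...).
Applying that to "quarrel" gives "ure".

ure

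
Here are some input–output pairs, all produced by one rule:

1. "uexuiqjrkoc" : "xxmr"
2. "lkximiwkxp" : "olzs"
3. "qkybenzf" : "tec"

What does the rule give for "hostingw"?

What's happening: shift every letter 3 places forward in the alphabet (wrapping around), then keep one character in every 3, starting at position 1 (positions 1st, 4th, 7th, ...).
Applying both steps to "hostingw": "krvwlqjz", then "kwj".

kwj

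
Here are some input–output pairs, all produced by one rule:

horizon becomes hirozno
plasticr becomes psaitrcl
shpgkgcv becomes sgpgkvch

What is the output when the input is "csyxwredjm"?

The rule is to swap each adjacent pair of characters (1↔2, 3↔4, ...), then move the first character to the end.
On "csyxwredjm": the first step gives "scxyrwdemj", and the second then gives "cxyrwdemjs".

cxyrwdemjs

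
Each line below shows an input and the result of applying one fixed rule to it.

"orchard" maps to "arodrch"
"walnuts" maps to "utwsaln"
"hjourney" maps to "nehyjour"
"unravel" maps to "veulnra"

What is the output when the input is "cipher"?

Looking at the pairs, the operation is to swap the first and last characters, then move the last 3 characters to the front (rotate right by 3).
On "cipher": the first step gives "riphec", and the second then gives "hecrip".
(Check on "unravel": → "lnraveu" → "veulnra" ✓)

hecrip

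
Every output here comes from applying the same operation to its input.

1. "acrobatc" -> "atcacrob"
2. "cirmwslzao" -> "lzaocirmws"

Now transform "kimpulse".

Rule — move the first character to the end, then swap the front and back halves of the string.
Applying both steps to "kimpulse": "impulsek", then "lsekimpu".

lsekimpu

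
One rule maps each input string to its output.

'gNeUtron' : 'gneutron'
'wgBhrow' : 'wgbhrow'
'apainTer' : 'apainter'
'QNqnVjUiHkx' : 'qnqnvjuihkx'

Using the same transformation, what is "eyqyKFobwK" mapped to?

Each output is the input with this applied: convert every letter to lowercase.
On "eyqyKFobwK" that produces "eyqykfobwk".

eyqykfobwk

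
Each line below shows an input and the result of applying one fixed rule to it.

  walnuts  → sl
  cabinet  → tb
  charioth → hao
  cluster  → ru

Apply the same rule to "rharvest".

The pattern: move the last 2 characters to the front (rotate right by 2), then keep one character in every 3, starting at position 2 (positions 2nd, 5th, 8th, ...).
On "rharvest": the first step gives "strharve", and the second then gives "tae".

tae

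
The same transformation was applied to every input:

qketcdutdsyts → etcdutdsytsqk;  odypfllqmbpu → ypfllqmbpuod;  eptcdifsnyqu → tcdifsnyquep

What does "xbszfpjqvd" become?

szfpjqvdxb

The pattern: move the first 2 characters to the end (rotate left by 2).
So "xbszfpjqvd" becomes "szfpjqvdxb".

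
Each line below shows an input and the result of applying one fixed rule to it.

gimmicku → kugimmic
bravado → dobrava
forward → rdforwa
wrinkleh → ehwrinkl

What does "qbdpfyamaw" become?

awqbdpfyam

Rule — move the last 2 characters to the front (rotate right by 2).
On "qbdpfyamaw" that produces "awqbdpfyam".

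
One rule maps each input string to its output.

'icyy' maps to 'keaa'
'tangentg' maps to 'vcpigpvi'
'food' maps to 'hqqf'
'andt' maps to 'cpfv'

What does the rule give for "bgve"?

dixg

The pattern: shift every letter 2 places forward in the alphabet (wrapping around).
"bgve" → "dixg".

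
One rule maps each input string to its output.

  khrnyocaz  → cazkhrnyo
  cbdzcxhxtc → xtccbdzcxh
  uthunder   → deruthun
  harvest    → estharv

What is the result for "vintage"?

What's happening: move the last 3 characters to the front (rotate right by 3).
"vintage" → "agevint".

agevint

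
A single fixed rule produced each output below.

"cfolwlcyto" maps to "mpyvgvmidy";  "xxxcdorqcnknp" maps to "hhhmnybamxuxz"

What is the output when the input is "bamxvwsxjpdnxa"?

lkwhfgchtznxhk

In each case the input is transformed by: shift every letter 10 places forward in the alphabet (wrapping around).
On "bamxvwsxjpdnxa" that produces "lkwhfgchtznxhk".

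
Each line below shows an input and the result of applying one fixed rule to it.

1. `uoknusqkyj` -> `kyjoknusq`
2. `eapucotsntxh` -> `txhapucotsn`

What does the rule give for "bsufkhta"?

htasufk

Looking at the pairs, the operation is to delete the first character, then move the last 3 characters to the front (rotate right by 3).
For "bsufkhta", step one produces "sufkhta"; step two turns that into "htasufk".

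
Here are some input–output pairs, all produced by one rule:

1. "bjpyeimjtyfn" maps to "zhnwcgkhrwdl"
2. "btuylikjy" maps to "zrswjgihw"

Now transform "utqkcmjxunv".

The pattern: shift every letter 2 places backward in the alphabet (wrapping around).
For "utqkcmjxunv" the result is "sroiakhvslt".

sroiakhvslt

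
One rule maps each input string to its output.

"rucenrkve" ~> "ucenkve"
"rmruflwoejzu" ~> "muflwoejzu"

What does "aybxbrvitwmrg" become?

What's happening: remove every "r".
Doing the same to "aybxbrvitwmrg": "aybxbvitwmg".

aybxbvitwmg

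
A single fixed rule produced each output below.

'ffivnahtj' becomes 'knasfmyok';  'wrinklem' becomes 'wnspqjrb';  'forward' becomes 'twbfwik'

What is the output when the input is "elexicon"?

Each output is the input with this applied: shift every letter 5 places forward in the alphabet (wrapping around), then move the first character to the end.
For "elexicon" the result is "qjcnhtsj".

qjcnhtsj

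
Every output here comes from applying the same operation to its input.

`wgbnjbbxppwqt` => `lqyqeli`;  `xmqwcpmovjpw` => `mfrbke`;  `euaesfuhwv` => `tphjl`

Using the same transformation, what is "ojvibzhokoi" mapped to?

Each output is the input with this applied: shift every letter 11 places backward in the alphabet (wrapping around), then keep every other character starting from the first (positions 1st, 3rd, 5th, ...).
On "ojvibzhokoi": the first step gives "dykxqowdzdx", and the second then gives "dkqwzx".

dkqwzx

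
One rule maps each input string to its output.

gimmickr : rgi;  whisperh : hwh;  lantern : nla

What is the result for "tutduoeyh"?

The transformation: move the last character to the front, then keep only the first 3 characters.
Applying both steps to "tutduoeyh": "htutduoey", then "htu".

htu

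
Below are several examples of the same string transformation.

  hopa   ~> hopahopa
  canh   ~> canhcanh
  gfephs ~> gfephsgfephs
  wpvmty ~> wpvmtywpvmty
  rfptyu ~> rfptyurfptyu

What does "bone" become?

The pattern: write the whole string twice.
On "bone" that produces "bonebone".

bonebone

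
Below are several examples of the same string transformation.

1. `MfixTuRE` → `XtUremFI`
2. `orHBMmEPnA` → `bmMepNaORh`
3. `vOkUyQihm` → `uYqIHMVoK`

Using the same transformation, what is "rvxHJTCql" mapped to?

The pattern: move the first 3 characters to the end (rotate left by 3), then flip the case of every letter.
So "rvxHJTCql" becomes "hjtcQLRVX".

hjtcQLRVX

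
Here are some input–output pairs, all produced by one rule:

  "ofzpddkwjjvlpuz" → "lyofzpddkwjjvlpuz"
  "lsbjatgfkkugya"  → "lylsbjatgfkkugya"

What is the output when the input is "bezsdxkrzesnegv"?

In each case the input is transformed by: prepend "ly".
Applying that to "bezsdxkrzesnegv" gives "lybezsdxkrzesnegv".

lybezsdxkrzesnegv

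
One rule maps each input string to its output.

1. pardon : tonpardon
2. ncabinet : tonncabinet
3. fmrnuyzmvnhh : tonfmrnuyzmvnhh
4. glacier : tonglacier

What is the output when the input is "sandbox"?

tonsandbox

The rule is to prepend "ton".
So "sandbox" becomes "tonsandbox".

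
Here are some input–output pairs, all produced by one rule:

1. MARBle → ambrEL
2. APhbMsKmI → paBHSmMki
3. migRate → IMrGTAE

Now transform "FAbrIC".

Looking at the pairs, the operation is to swap each adjacent pair of characters (1↔2, 3↔4, ...), then flip the case of every letter.
Starting from "FAbrIC": after the first operation, "AFrbCI"; after the second, "afRBci".
(Check on "APhbMsKmI": → "PAbhsMmKI" → "paBHSmMki" ✓)

afRBci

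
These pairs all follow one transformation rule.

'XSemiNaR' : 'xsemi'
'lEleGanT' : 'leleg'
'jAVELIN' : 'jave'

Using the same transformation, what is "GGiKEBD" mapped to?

ggik

Rule — delete the last 3 characters, then convert every letter to lowercase.
Working it through for "GGiKEBD": intermediate "GGiK", final "ggik".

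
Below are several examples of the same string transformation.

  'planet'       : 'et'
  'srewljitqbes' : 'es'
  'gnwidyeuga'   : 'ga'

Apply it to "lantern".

rn

In each case the input is transformed by: keep only the last 2 characters.
On "lantern" that produces "rn".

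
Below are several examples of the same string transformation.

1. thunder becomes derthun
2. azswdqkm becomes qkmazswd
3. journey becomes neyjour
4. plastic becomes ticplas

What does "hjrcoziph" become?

iphhjrcoz

The rule is to move the last 3 characters to the front (rotate right by 3).
So "hjrcoziph" becomes "iphhjrcoz".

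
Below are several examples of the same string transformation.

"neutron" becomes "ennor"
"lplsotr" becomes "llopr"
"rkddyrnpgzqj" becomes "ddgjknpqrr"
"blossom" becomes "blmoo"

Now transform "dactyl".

acdl

Each output is the input with this applied: sort the characters into alphabetical order, then delete the last 2 characters.
Applying that to "dactyl" gives "acdl".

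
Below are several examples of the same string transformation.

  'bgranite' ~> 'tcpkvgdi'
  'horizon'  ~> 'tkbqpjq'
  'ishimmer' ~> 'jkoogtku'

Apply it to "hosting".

The transformation: shift every letter 2 places forward in the alphabet (wrapping around), then move the first 2 characters to the end (rotate left by 2).
Starting from "hosting": after the first operation, "jquvkpi"; after the second, "uvkpijq".

uvkpijq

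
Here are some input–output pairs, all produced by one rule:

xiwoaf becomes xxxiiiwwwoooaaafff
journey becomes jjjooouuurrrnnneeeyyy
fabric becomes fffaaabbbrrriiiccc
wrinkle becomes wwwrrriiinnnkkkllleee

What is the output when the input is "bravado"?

Rule — repeat every character 3 times.
For "bravado" the result is "bbbrrraaavvvaaadddooo".

bbbrrraaavvvaaadddooo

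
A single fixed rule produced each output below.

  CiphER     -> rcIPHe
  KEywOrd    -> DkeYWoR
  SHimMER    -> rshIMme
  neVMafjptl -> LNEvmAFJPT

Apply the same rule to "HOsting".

Rule — flip the case of every letter, then move the last character to the front.
Starting from "HOsting": after the first operation, "hoSTING"; after the second, "GhoSTIN".

GhoSTIN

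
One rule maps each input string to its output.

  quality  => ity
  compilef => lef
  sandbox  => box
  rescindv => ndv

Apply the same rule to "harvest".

In each case the input is transformed by: keep only the last 3 characters.
For "harvest" the result is "est".

est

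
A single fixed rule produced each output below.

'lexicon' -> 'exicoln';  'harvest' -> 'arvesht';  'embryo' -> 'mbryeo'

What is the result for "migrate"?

Looking at the pairs, the operation is to swap the first and last characters, then move the first character to the end.
"migrate" → "igratme".

igratme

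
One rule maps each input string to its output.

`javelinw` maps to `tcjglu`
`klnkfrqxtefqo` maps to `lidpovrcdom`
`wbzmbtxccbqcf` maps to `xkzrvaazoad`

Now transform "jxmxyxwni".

kvwvulg

What's happening: shift every letter 2 places backward in the alphabet (wrapping around), then delete the first 2 characters.
For "jxmxyxwni", step one produces "hvkvwvulg"; step two turns that into "kvwvulg".
(Check on "klnkfrqxtefqo": → "ijlidpovrcdom" → "lidpovrcdom" ✓)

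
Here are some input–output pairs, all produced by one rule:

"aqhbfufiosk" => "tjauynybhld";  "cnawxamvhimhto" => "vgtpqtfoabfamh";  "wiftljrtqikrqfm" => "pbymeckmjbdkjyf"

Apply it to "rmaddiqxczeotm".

kftwwbjqvsxhmf

Rule — shift every letter 7 places backward in the alphabet (wrapping around).
So "rmaddiqxczeotm" becomes "kftwwbjqvsxhmf".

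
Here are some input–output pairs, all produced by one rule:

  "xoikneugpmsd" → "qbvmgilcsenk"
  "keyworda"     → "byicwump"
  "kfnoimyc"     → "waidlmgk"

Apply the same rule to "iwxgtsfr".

dpguverq

The rule is to move the last 2 characters to the front (rotate right by 2), then shift every letter 2 places backward in the alphabet (wrapping around).
"iwxgtsfr" → "dpguverq".
(Check on "kfnoimyc": → "yckfnoim" → "waidlmgk" ✓)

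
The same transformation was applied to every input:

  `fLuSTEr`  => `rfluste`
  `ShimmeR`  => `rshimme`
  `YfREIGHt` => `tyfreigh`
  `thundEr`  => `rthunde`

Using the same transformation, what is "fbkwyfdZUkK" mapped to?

Rule — move the last character to the front, then convert every letter to lowercase.
"fbkwyfdZUkK" → "kfbkwyfdzuk".

kfbkwyfdzuk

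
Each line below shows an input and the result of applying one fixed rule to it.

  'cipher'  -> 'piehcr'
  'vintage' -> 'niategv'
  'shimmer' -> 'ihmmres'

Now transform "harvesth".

What's happening: move the first character to the end, then swap each adjacent pair of characters (1↔2, 3↔4, ...).
Applying both steps to "harvesth": "arvesthh", then "raevtshh".

raevtshh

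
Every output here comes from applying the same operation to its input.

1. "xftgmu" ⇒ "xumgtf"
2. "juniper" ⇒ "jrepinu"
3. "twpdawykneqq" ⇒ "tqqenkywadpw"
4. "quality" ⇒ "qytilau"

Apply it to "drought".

Rule — move the first character to the end, then reverse the string.
For "drought", step one produces "roughtd"; step two turns that into "dthguor".

dthguor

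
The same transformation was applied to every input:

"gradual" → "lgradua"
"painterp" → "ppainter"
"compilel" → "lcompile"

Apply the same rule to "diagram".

What's happening: move the last character to the front.
Doing the same to "diagram": "mdiagra".

mdiagra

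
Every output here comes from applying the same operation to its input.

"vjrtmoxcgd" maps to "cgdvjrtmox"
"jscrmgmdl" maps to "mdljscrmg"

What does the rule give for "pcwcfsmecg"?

Each output is the input with this applied: move the last 3 characters to the front (rotate right by 3).
On "pcwcfsmecg" that produces "ecgpcwcfsm".

ecgpcwcfsm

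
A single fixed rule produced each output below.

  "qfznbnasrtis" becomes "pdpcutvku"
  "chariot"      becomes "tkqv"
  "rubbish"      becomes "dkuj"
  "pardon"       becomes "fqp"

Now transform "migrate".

The pattern: shift every letter 2 places forward in the alphabet (wrapping around), then delete the first 3 characters.
For "migrate", step one produces "okitcvg"; step two turns that into "tcvg".

tcvg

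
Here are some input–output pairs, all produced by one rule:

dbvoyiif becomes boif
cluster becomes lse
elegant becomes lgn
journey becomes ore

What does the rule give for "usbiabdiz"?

Looking at the pairs, the operation is to keep every other character starting from the second (positions 2nd, 4th, 6th, ...).
So "usbiabdiz" becomes "sibi".

sibi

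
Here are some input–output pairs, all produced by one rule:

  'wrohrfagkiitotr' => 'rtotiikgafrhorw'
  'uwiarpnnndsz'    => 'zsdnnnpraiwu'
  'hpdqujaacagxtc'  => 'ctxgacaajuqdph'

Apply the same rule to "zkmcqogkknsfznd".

dnzfsnkkgoqcmkz

The transformation: reverse the string.
On "zkmcqogkknsfznd" that produces "dnzfsnkkgoqcmkz".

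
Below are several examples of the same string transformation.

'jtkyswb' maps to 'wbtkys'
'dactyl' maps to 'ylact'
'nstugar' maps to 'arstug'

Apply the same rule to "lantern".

rnante

Each output is the input with this applied: delete the first character, then move the last 2 characters to the front (rotate right by 2).
"lantern" → "rnante".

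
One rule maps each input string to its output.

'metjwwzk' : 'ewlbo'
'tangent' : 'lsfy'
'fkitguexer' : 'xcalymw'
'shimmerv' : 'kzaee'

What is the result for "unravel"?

Looking at the pairs, the operation is to shift every letter 8 places backward in the alphabet (wrapping around), then delete the last 3 characters.
So "unravel" becomes "mfjs".

mfjs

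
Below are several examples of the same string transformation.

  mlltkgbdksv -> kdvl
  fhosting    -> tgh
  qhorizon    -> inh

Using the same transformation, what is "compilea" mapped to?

The transformation: keep one character in every 3, starting at position 2 (positions 2nd, 5th, 8th, ...), then move the first character to the end.
For "compilea", step one produces "oia"; step two turns that into "iao".

iao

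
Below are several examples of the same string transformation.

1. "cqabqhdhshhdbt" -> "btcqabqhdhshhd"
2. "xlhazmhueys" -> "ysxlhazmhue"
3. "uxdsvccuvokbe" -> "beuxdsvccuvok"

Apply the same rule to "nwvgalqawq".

wqnwvgalqa

In each case the input is transformed by: move the last 2 characters to the front (rotate right by 2).
Applying that to "nwvgalqawq" gives "wqnwvgalqa".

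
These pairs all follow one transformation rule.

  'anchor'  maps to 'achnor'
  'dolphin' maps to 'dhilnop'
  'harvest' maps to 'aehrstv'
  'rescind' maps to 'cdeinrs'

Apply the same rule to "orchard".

acdhorr

Looking at the pairs, the operation is to sort the characters into alphabetical order.
Doing the same to "orchard": "acdhorr".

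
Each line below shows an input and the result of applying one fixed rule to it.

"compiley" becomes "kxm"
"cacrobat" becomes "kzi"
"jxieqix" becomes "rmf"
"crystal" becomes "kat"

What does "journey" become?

rzg

Each output is the input with this applied: keep one character in every 3, starting at position 1 (positions 1st, 4th, 7th, ...), then shift every letter 8 places forward in the alphabet (wrapping around).
Working it through for "journey": intermediate "jry", final "rzg".
(Check on "compiley": → "cpe" → "kxm" ✓)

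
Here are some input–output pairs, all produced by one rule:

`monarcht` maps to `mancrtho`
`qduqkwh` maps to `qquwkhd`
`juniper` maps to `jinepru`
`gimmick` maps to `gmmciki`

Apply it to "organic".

oagincr

Each output is the input with this applied: swap each adjacent pair of characters (1↔2, 3↔4, ...), then move the first character to the end.
On "organic": the first step gives "roaginc", and the second then gives "oagincr".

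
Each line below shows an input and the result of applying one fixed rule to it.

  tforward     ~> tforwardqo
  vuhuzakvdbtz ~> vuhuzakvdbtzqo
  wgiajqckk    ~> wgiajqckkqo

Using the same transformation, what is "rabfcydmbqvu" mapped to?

Looking at the pairs, the operation is to append "qo".
On "rabfcydmbqvu" that produces "rabfcydmbqvuqo".

rabfcydmbqvuqo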